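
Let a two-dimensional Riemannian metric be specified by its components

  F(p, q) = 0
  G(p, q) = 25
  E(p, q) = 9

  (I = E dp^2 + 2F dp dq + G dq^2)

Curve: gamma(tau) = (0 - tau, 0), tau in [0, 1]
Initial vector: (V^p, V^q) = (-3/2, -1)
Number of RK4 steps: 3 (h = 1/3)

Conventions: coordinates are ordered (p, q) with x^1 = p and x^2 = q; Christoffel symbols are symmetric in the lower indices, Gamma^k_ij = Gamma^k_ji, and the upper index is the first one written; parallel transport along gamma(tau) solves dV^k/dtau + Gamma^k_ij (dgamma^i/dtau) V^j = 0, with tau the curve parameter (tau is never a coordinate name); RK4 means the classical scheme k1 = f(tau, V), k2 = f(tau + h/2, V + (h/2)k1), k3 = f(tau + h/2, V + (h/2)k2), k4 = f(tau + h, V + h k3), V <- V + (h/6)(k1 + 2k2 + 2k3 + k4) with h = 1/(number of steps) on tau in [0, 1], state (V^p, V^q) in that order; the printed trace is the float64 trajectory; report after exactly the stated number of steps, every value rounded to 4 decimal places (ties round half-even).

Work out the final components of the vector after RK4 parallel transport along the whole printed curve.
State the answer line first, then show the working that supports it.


Answer: V^p = -1.5000, V^q = -1.0000

gamma'(tau) = (-1, 0); f(tau, V)^k = -Gamma^k_ij(gamma(tau)) gamma'^i(tau) V^j; h = 1/3; intermediate values shown to 6 dp
curve data and Christoffel symbols at the stage parameters:
  tau = 0.000000: gamma = (0.000000, 0.000000), gamma' = (-1.000000, 0.000000); Gamma_ppp = 0.000000, Gamma_ppq = 0.000000, Gamma_pqq = 0.000000, Gamma_qpp = 0.000000, Gamma_qpq = 0.000000, Gamma_qqq = 0.000000
  tau = 0.166667: gamma = (-0.166667, 0.000000), gamma' = (-1.000000, 0.000000); Gamma_ppp = 0.000000, Gamma_ppq = 0.000000, Gamma_pqq = 0.000000, Gamma_qpp = 0.000000, Gamma_qpq = 0.000000, Gamma_qqq = 0.000000
  tau = 0.333333: gamma = (-0.333333, 0.000000), gamma' = (-1.000000, 0.000000); Gamma_ppp = 0.000000, Gamma_ppq = 0.000000, Gamma_pqq = 0.000000, Gamma_qpp = 0.000000, Gamma_qpq = 0.000000, Gamma_qqq = 0.000000
  tau = 0.500000: gamma = (-0.500000, 0.000000), gamma' = (-1.000000, 0.000000); Gamma_ppp = 0.000000, Gamma_ppq = 0.000000, Gamma_pqq = 0.000000, Gamma_qpp = 0.000000, Gamma_qpq = 0.000000, Gamma_qqq = 0.000000
  tau = 0.666667: gamma = (-0.666667, 0.000000), gamma' = (-1.000000, 0.000000); Gamma_ppp = 0.000000, Gamma_ppq = 0.000000, Gamma_pqq = 0.000000, Gamma_qpp = 0.000000, Gamma_qpq = 0.000000, Gamma_qqq = 0.000000
  tau = 0.833333: gamma = (-0.833333, 0.000000), gamma' = (-1.000000, 0.000000); Gamma_ppp = 0.000000, Gamma_ppq = 0.000000, Gamma_pqq = 0.000000, Gamma_qpp = 0.000000, Gamma_qpq = 0.000000, Gamma_qqq = 0.000000
  tau = 1.000000: gamma = (-1.000000, 0.000000), gamma' = (-1.000000, 0.000000); Gamma_ppp = 0.000000, Gamma_ppq = 0.000000, Gamma_pqq = 0.000000, Gamma_qpp = 0.000000, Gamma_qpq = 0.000000, Gamma_qqq = 0.000000
step 0: V^p = -1.5000, V^q = -1.0000
step 1: k1 = (0.000000, 0.000000), k2 = (0.000000, 0.000000), k3 = (0.000000, 0.000000), k4 = (0.000000, 0.000000); V <- V + (h/6)(k1 + 2k2 + 2k3 + k4): V^p = -1.5000, V^q = -1.0000
step 2: k1 = (0.000000, 0.000000), k2 = (0.000000, 0.000000), k3 = (0.000000, 0.000000), k4 = (0.000000, 0.000000); V <- V + (h/6)(k1 + 2k2 + 2k3 + k4): V^p = -1.5000, V^q = -1.0000
step 3: k1 = (0.000000, 0.000000), k2 = (0.000000, 0.000000), k3 = (0.000000, 0.000000), k4 = (0.000000, 0.000000); V <- V + (h/6)(k1 + 2k2 + 2k3 + k4): V^p = -1.5000, V^q = -1.0000


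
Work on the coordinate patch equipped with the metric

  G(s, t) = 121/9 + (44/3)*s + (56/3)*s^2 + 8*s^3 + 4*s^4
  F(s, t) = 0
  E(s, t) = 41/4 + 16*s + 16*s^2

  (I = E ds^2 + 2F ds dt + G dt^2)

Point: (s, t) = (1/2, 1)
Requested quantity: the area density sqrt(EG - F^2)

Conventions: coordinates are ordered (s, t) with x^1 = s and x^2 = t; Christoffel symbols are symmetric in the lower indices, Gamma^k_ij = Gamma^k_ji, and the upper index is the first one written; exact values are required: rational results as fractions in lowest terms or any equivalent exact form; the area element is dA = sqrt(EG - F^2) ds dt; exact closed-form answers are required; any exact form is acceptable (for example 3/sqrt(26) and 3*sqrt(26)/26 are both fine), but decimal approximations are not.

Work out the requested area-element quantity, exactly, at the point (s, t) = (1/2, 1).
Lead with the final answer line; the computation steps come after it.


Answer: sqrt(EG - F^2) = 31*sqrt(89)/12

E = 89/4, F = 0, G = 961/36; EG - F^2 = 85529/144


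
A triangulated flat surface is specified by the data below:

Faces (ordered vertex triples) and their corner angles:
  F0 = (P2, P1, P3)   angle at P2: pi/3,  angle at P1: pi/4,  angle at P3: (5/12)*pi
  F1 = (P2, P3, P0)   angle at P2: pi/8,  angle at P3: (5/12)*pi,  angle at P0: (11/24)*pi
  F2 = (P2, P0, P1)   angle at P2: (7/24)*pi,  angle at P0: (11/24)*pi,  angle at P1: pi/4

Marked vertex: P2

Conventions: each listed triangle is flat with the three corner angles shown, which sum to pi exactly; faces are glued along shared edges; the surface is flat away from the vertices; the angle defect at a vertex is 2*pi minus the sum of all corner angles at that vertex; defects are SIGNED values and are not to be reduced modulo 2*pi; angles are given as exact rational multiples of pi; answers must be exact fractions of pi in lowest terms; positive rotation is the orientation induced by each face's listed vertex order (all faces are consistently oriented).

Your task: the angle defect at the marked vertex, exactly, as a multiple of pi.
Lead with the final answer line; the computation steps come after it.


Answer: defect(P2) = (5/4)*pi

Sum of corner angles at P2: (3/4)*pi
defect = 2*pi - (3/4)*pi


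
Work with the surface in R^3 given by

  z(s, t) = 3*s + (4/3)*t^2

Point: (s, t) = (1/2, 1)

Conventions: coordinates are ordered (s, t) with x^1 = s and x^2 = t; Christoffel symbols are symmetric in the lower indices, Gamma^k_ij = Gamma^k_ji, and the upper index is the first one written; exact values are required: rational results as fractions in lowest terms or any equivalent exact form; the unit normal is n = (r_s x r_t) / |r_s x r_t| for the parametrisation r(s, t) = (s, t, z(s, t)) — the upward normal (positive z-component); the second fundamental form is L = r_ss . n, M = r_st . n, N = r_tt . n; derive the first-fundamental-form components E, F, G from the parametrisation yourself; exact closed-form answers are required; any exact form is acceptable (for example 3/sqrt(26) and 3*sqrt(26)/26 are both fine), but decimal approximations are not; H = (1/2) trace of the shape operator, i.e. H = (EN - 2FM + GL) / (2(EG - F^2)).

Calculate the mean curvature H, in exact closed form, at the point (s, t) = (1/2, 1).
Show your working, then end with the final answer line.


z_s = 3, z_t = 8/3, z_ss = 0, z_st = 0, z_tt = 8/3
E = 10, F = 8, G = 73/9; answer radicand W^2 = 154/9
unnormalised second-form numerators: l = 0, m = 0, n = 8/3; L = l/sqrt(154/9), and similarly M = m/sqrt(W^2), N = n/sqrt(W^2)
H = (E*n - 2*F*m + G*l) / (2*(EG - F^2)*sqrt(W^2)); E*n - 2*F*m + G*l = 80/3, EG - F^2 = 154/9, so H = (60/77)/sqrt(154/9)

Answer: H = 90*sqrt(154)/5929


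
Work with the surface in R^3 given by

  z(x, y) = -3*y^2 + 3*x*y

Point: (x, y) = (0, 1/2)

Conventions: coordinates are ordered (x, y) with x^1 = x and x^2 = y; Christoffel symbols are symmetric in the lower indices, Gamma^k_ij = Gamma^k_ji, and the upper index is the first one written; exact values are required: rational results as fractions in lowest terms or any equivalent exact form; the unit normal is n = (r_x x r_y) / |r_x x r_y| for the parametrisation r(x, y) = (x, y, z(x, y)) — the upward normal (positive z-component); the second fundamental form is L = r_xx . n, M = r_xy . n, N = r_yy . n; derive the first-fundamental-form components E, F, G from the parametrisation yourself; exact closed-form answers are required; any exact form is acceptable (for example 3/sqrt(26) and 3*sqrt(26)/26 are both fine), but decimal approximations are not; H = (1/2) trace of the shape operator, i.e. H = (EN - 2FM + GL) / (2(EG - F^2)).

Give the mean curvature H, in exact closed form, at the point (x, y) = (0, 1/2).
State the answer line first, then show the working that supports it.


Answer: H = 30/343

z_x = 3/2, z_y = -3, z_xx = 0, z_xy = 3, z_yy = -6
E = 13/4, F = -9/2, G = 10; answer radicand W^2 = 49/4
unnormalised second-form numerators: l = 0, m = 3, n = -6; L = l/sqrt(49/4), and similarly M = m/sqrt(W^2), N = n/sqrt(W^2)
H = (E*n - 2*F*m + G*l) / (2*(EG - F^2)*sqrt(W^2)); E*n - 2*F*m + G*l = 15/2, EG - F^2 = 49/4, so H = (15/49)/sqrt(49/4)


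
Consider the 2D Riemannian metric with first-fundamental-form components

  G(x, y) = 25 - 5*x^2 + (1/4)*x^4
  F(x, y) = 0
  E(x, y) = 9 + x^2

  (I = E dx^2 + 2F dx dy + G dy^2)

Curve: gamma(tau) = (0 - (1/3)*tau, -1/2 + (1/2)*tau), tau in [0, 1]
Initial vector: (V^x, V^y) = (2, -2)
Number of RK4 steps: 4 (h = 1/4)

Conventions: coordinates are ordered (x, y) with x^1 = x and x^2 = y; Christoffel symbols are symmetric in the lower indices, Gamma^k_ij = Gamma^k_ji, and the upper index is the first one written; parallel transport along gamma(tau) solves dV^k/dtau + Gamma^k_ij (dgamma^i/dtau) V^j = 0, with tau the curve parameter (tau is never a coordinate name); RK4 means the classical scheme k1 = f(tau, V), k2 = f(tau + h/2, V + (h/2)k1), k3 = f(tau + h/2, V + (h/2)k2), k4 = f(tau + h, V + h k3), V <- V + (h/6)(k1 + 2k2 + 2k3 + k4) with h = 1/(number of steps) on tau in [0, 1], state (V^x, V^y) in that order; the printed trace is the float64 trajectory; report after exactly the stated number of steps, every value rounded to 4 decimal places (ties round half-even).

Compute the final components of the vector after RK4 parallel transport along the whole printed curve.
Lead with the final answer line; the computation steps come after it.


Answer: V^x = 1.8953, V^y = -2.0553

gamma'(tau) = (-1/3, 1/2); f(tau, V)^k = -Gamma^k_ij(gamma(tau)) gamma'^i(tau) V^j; h = 1/4; intermediate values shown to 6 dp
curve data and Christoffel symbols at the stage parameters:
  tau = 0.000000: gamma = (0.000000, -0.500000), gamma' = (-0.333333, 0.500000); Gamma_xxx = 0.000000, Gamma_xxy = 0.000000, Gamma_xyy = 0.000000, Gamma_yxx = 0.000000, Gamma_yxy = 0.000000, Gamma_yyy = 0.000000
  tau = 0.125000: gamma = (-0.041667, -0.437500), gamma' = (-0.333333, 0.500000); Gamma_xxx = -0.004629, Gamma_xxy = 0.000000, Gamma_xyy = -0.023140, Gamma_yxx = 0.000000, Gamma_yxy = 0.008335, Gamma_yyy = 0.000000
  tau = 0.250000: gamma = (-0.083333, -0.375000), gamma' = (-0.333333, 0.500000); Gamma_xxx = -0.009252, Gamma_xxy = 0.000000, Gamma_xyy = -0.046228, Gamma_yxx = 0.000000, Gamma_yxy = 0.016678, Gamma_yyy = 0.000000
  tau = 0.375000: gamma = (-0.125000, -0.312500), gamma' = (-0.333333, 0.500000); Gamma_xxx = -0.013865, Gamma_xxy = 0.000000, Gamma_xyy = -0.069216, Gamma_yxx = 0.000000, Gamma_yxy = 0.025039, Gamma_yyy = 0.000000
  tau = 0.500000: gamma = (-0.166667, -0.250000), gamma' = (-0.333333, 0.500000); Gamma_xxx = -0.018462, Gamma_xxy = 0.000000, Gamma_xyy = -0.092051, Gamma_yxx = 0.000000, Gamma_yxy = 0.033426, Gamma_yyy = 0.000000
  tau = 0.625000: gamma = (-0.208333, -0.187500), gamma' = (-0.333333, 0.500000); Gamma_xxx = -0.023037, Gamma_xxy = 0.000000, Gamma_xyy = -0.114685, Gamma_yxx = 0.000000, Gamma_yxy = 0.041848, Gamma_yyy = 0.000000
  tau = 0.750000: gamma = (-0.250000, -0.125000), gamma' = (-0.333333, 0.500000); Gamma_xxx = -0.027586, Gamma_xxy = 0.000000, Gamma_xyy = -0.137069, Gamma_yxx = 0.000000, Gamma_yxy = 0.050314, Gamma_yyy = 0.000000
  tau = 0.875000: gamma = (-0.291667, -0.062500), gamma' = (-0.333333, 0.500000); Gamma_xxx = -0.032104, Gamma_xxy = 0.000000, Gamma_xyy = -0.159154, Gamma_yxx = 0.000000, Gamma_yxy = 0.058834, Gamma_yyy = 0.000000
  tau = 1.000000: gamma = (-0.333333, 0.000000), gamma' = (-0.333333, 0.500000); Gamma_xxx = -0.036585, Gamma_xxy = 0.000000, Gamma_xyy = -0.180894, Gamma_yxx = 0.000000, Gamma_yxy = 0.067416, Gamma_yyy = 0.000000
step 0: V^x = 2.0000, V^y = -2.0000
step 1: k1 = (0.000000, 0.000000), k2 = (-0.026225, -0.013891), k3 = (-0.026241, -0.013882), k4 = (-0.052457, -0.027762); V <- V + (h/6)(k1 + 2k2 + 2k3 + k4): V^x = 1.9934, V^y = -2.0035
step 2: k1 = (-0.052457, -0.027762), k2 = (-0.078639, -0.041626), k3 = (-0.078683, -0.041599), k4 = (-0.104836, -0.055426); V <- V + (h/6)(k1 + 2k2 + 2k3 + k4): V^x = 1.9738, V^y = -2.0139
step 3: k1 = (-0.104836, -0.055427), k2 = (-0.130934, -0.069214), k3 = (-0.131008, -0.069170), k4 = (-0.157053, -0.082897); V <- V + (h/6)(k1 + 2k2 + 2k3 + k4): V^x = 1.9410, V^y = -2.0312
step 4: k1 = (-0.157054, -0.082897), k2 = (-0.183021, -0.096559), k3 = (-0.183122, -0.096497), k4 = (-0.209008, -0.110071); V <- V + (h/6)(k1 + 2k2 + 2k3 + k4): V^x = 1.8953, V^y = -2.0553


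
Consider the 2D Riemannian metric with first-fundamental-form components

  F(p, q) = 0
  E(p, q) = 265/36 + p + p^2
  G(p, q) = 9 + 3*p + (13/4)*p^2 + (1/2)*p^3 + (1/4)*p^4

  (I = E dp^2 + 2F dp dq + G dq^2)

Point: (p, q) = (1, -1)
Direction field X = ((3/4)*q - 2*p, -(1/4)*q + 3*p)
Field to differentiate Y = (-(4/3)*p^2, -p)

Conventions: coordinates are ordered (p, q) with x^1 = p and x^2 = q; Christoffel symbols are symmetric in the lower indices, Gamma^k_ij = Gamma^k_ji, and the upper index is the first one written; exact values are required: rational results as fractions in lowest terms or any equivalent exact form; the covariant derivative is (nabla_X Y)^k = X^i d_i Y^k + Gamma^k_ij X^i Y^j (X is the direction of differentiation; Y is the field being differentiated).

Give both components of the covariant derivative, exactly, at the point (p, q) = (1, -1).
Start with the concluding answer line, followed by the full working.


Answer: (nabla_X Y)^p = 10114/1011, (nabla_X Y)^q = 69/32

E = 337/36, F = 0, G = 16 at the point
E_p = 3, E_q = 0, F_p = 0, F_q = 0, G_p = 12, G_q = 0
EG - F^2 = 1348/9;  g^inv = (9/1348) * [[16, 0], [0, 337/36]]
first-kind symbols [ij,l] = (1/2)(d_i g_jl + d_j g_il - d_l g_ij): [pp,p] = E_p/2 = 3/2, [pp,q] = F_p - E_q/2 = 0, [pq,p] = E_q/2 = 0, [pq,q] = G_p/2 = 6, [qq,p] = F_q - G_p/2 = -6, [qq,q] = G_q/2 = 0
Gamma^p_ij = (G*[ij,p] - F*[ij,q])/(EG - F^2), Gamma^q_ij = (E*[ij,q] - F*[ij,p])/(EG - F^2)
Gamma_ppp = 54/337, Gamma_ppq = 0, Gamma_pqq = -216/337, Gamma_qpp = 0, Gamma_qpq = 3/8, Gamma_qqq = 0
X = (-11/4, 13/4), Y = (-4/3, -1) at the point


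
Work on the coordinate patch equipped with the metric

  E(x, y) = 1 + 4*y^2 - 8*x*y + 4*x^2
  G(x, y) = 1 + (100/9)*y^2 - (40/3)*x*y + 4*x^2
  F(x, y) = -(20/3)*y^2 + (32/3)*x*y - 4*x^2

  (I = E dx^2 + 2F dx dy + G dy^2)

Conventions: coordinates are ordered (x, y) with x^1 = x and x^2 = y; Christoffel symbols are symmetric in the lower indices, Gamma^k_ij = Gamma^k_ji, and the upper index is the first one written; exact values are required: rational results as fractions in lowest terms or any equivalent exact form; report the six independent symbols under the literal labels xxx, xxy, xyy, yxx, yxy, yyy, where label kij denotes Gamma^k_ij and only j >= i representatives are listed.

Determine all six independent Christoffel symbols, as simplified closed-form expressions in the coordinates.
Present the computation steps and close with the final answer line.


E = 1 + 4*y^2 - 8*x*y + 4*x^2; F = -(20/3)*y^2 + (32/3)*x*y - 4*x^2; G = 1 + (100/9)*y^2 - (40/3)*x*y + 4*x^2
Gamma^k_ij = (1/2) g^{kl} (d_i g_jl + d_j g_il - d_l g_ij), with g^inv = (1/(EG-F^2)) [[G, -F], [-F, E]]
first partials: E_x = -8*y + 8*x, E_y = 8*y - 8*x, F_x = (32/3)*y - 8*x, F_y = -(40/3)*y + (32/3)*x, G_x = -(40/3)*y + 8*x, G_y = (200/9)*y - (40/3)*x
D = EG - F^2 = 1 + (136/9)*y^2 - (64/3)*x*y + 8*x^2
expanded: Gamma^x_xx = (G E_x - 2F F_x + F E_y)/(2D), Gamma^x_xy = (G E_y - F G_x)/(2D), Gamma^x_yy = (2G F_y - G G_x - F G_y)/(2D), Gamma^y_xx = (2E F_x - E E_y - F E_x)/(2D), Gamma^y_xy = (E G_x - F E_y)/(2D), Gamma^y_yy = (E G_y - 2F F_y + F G_x)/(2D); substitute and cancel common factors

Answer: Gamma_xxx = (36*x - 36*y)/(72*x^2 - 192*x*y + 136*y^2 + 9), Gamma_xxy = (-36*x + 36*y)/(72*x^2 - 192*x*y + 136*y^2 + 9), Gamma_xyy = (60*x - 60*y)/(72*x^2 - 192*x*y + 136*y^2 + 9), Gamma_yxx = (-36*x + 60*y)/(72*x^2 - 192*x*y + 136*y^2 + 9), Gamma_yxy = (36*x - 60*y)/(72*x^2 - 192*x*y + 136*y^2 + 9), Gamma_yyy = (-60*x + 100*y)/(72*x^2 - 192*x*y + 136*y^2 + 9)


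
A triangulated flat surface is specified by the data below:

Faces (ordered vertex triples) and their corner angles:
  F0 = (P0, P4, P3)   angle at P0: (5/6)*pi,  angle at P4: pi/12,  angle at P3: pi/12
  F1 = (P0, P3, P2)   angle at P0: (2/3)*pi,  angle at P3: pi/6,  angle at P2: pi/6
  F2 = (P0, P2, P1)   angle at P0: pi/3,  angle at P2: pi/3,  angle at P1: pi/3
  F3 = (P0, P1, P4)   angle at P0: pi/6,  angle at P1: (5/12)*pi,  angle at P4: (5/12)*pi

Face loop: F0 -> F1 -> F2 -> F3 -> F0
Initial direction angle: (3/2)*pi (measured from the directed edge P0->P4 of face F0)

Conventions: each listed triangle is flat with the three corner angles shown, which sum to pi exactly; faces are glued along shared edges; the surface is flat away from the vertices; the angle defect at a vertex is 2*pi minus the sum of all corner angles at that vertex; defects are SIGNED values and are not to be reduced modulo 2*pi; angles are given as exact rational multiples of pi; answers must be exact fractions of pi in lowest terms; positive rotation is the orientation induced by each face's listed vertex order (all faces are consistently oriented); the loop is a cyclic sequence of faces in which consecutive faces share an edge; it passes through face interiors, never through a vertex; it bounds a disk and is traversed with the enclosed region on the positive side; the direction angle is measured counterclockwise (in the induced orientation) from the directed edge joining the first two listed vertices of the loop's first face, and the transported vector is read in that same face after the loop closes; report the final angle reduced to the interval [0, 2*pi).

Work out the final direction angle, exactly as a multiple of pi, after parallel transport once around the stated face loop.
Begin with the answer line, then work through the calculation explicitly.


Answer: final direction angle = (3/2)*pi

enclosed vertex P0: corner angles sum to 2*pi, defect = 2*pi - 2*pi = 0
the rotation equals the total enclosed defect, so the final angle is initial + defects (mod 2*pi)
final angle = (3/2)*pi + 0 = (3/2)*pi (mod 2*pi)


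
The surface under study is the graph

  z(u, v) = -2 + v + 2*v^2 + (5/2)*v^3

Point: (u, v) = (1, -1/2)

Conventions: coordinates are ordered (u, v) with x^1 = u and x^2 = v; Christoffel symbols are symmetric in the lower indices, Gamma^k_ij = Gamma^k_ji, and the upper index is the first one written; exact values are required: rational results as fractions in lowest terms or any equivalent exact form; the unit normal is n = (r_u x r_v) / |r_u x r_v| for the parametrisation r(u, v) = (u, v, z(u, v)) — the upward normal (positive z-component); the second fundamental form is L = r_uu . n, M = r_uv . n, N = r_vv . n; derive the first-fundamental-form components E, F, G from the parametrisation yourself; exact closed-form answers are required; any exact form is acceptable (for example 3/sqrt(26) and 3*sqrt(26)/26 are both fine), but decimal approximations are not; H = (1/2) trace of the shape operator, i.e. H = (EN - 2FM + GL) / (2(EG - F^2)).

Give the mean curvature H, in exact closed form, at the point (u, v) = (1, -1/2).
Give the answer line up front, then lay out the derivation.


Answer: H = -896*sqrt(113)/12769

z_u = 0, z_v = 7/8, z_uu = 0, z_uv = 0, z_vv = -7/2
E = 1, F = 0, G = 113/64; answer radicand W^2 = 113/64
unnormalised second-form numerators: l = 0, m = 0, n = -7/2; L = l/sqrt(113/64), and similarly M = m/sqrt(W^2), N = n/sqrt(W^2)
H = (E*n - 2*F*m + G*l) / (2*(EG - F^2)*sqrt(W^2)); E*n - 2*F*m + G*l = -7/2, EG - F^2 = 113/64, so H = (-112/113)/sqrt(113/64)


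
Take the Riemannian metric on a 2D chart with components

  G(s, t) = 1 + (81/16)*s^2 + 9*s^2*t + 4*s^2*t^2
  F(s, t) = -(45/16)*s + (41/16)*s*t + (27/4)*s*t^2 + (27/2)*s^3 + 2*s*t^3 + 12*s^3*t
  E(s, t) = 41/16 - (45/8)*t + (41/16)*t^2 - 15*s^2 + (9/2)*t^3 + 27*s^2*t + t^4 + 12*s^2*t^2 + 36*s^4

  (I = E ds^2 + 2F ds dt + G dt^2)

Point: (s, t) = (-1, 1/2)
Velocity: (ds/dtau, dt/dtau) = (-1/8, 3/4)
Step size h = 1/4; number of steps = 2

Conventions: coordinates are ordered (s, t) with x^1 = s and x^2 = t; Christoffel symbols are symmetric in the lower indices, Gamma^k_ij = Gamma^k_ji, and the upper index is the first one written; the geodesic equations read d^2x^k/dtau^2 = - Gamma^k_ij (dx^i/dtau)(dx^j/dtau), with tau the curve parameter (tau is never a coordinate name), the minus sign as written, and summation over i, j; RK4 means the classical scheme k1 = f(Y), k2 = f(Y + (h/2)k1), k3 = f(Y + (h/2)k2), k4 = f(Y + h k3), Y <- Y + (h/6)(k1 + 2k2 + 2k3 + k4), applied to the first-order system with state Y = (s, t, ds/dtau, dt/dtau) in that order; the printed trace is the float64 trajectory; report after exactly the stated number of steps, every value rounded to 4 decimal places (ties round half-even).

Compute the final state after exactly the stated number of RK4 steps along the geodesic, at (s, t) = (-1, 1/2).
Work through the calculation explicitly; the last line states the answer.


f(Y) = (ds/dtau, dt/dtau, -Gamma^s_ij Y'^i Y'^j, -Gamma^t_ij Y'^i Y'^j) with the Gammas evaluated at the stage position; h = 0.250000; intermediate values shown to 6 dp
step 0: s = -1.0000, t = 0.5000, ds/dtau = -0.1250, dt/dtau = 0.7500
step 1:
  k1: at (s, t) = (-1.000000, 0.500000), (ds/dtau, dt/dtau) = (-0.125000, 0.750000); Gamma_sss = -1.497612, Gamma_sst = 0.405603, Gamma_stt = -0.249602, Gamma_tss = 0.794651, Gamma_tst = -0.215218, Gamma_ttt = 0.132442; k1 = (-0.125000, 0.750000, 0.239852, -0.127268)
  k2: at (s, t) = (-1.015625, 0.593750), (ds/dtau, dt/dtau) = (-0.095019, 0.734091); Gamma_sss = -1.414284, Gamma_sst = 0.398901, Gamma_stt = -0.235714, Gamma_tss = 0.745018, Gamma_tst = -0.210133, Gamma_ttt = 0.124170; k2 = (-0.095019, 0.734091, 0.195441, -0.102955)
  k3: at (s, t) = (-1.011877, 0.591761), (ds/dtau, dt/dtau) = (-0.100570, 0.737131); Gamma_sss = -1.418028, Gamma_sst = 0.400974, Gamma_stt = -0.236338, Gamma_tss = 0.749300, Gamma_tst = -0.211878, Gamma_ttt = 0.124883; k3 = (-0.100570, 0.737131, 0.202210, -0.106850)
  k4: at (s, t) = (-1.025142, 0.684283), (ds/dtau, dt/dtau) = (-0.074447, 0.723288); Gamma_sss = -1.343989, Gamma_sst = 0.395336, Gamma_stt = -0.223998, Gamma_tss = 0.705836, Gamma_tst = -0.207623, Gamma_ttt = 0.117639; k4 = (-0.074447, 0.723288, 0.167208, -0.087814)
  Y <- Y + (h/6)(k1 + 2k2 + 2k3 + k4): s = -1.0246, t = 0.6840, ds/dtau = -0.0749, dt/dtau = 0.7236
step 2:
  k1: at (s, t) = (-1.024609, 0.683989), (ds/dtau, dt/dtau) = (-0.074902, 0.723555); Gamma_sss = -1.344468, Gamma_sst = 0.395619, Gamma_stt = -0.224078, Gamma_tss = 0.706368, Gamma_tst = -0.207853, Gamma_ttt = 0.117728; k1 = (-0.074902, 0.723555, 0.167736, -0.088127)
  k2: at (s, t) = (-1.033972, 0.774433), (ds/dtau, dt/dtau) = (-0.053935, 0.712539); Gamma_sss = -1.279761, Gamma_sst = 0.391826, Gamma_stt = -0.213293, Gamma_tss = 0.669632, Gamma_tst = -0.205022, Gamma_ttt = 0.111605; k2 = (-0.053935, 0.712539, 0.142130, -0.074369)
  k3: at (s, t) = (-1.031351, 0.773056), (ds/dtau, dt/dtau) = (-0.057135, 0.714258); Gamma_sss = -1.281818, Gamma_sst = 0.393168, Gamma_stt = -0.213636, Gamma_tss = 0.671898, Gamma_tst = -0.206089, Gamma_ttt = 0.111983; k3 = (-0.057135, 0.714258, 0.145264, -0.076144)
  k4: at (s, t) = (-1.038893, 0.862553), (ds/dtau, dt/dtau) = (-0.038586, 0.704519); Gamma_sss = -1.223082, Gamma_sst = 0.389989, Gamma_stt = -0.203847, Gamma_tss = 0.638512, Gamma_tst = -0.203594, Gamma_ttt = 0.106419; k4 = (-0.038586, 0.704519, 0.124203, -0.064840)
  Y <- Y + (h/6)(k1 + 2k2 + 2k3 + k4): s = -1.0386, t = 0.8624, ds/dtau = -0.0388, dt/dtau = 0.7046

Answer: s = -1.0386, t = 0.8624, ds/dtau = -0.0388, dt/dtau = 0.7046


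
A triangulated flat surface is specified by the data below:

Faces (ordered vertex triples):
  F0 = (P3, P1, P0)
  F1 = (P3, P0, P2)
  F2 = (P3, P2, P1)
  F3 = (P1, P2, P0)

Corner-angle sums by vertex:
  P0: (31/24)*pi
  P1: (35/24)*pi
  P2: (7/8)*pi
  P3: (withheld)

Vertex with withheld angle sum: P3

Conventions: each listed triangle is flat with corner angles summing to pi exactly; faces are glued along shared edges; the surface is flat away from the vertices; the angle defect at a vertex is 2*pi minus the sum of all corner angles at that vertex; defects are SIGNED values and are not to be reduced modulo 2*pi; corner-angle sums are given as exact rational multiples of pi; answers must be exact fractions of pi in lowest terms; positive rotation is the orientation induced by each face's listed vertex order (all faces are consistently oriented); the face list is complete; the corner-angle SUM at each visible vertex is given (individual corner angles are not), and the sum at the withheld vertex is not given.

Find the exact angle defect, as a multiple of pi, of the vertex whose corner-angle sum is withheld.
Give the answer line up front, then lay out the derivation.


Answer: defect(P3) = (13/8)*pi

V = 4, E = 6, F = 4; chi = V - E + F = 2
Gauss-Bonnet: total defect = 2*pi*chi = 4*pi; visible defects sum to (19/8)*pi


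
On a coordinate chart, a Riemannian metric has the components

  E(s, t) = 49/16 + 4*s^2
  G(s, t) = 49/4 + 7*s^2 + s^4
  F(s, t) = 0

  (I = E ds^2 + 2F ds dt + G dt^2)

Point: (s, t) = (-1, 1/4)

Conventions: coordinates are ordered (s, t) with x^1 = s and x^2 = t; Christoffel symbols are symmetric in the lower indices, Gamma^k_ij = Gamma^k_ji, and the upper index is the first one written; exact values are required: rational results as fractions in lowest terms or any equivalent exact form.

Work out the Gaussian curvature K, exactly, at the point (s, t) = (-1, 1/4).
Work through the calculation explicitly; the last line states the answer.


E = 113/16, F = 0, G = 81/4, EG - F^2 = 9153/64 at the point
E_s = -8, E_t = 0, F_s = 0, F_t = 0, G_s = -18, G_t = 0
E_tt = 0, F_st = 0, G_ss = 26
By Brioschi, K is (det M1 - det M2) divided by (EG - F^2) squared.
M1 = [[-E_tt/2 + F_st - G_ss/2, E_s/2, F_s - E_t/2], [F_t - G_s/2, E, F], [G_t/2, F, G]] = [[-13, -4, 0], [9, 113/16, 0], [0, 0, 81/4]]; det M1 = -72333/64
M2 = [[0, E_t/2, G_s/2], [E_t/2, E, F], [G_s/2, F, G]] = [[0, 0, -9], [0, 113/16, 0], [-9, 0, 81/4]]; det M2 = -9153/16
det M1 - det M2 = -35721/64; K = -35721/64 / (9153/64)^2 = -3136/114921

Answer: K = -3136/114921


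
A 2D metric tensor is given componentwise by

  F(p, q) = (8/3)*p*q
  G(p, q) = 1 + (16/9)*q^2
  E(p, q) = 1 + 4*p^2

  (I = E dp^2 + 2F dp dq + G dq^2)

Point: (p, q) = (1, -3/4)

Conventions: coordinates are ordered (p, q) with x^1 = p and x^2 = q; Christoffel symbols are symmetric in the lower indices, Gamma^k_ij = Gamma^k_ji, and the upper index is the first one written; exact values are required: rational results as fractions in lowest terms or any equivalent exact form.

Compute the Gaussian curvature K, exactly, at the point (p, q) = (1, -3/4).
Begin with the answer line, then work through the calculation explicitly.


Answer: K = 2/27

E = 5, F = -2, G = 2, EG - F^2 = 6 at the point
E_p = 8, E_q = 0, F_p = -2, F_q = 8/3, G_p = 0, G_q = -8/3
E_qq = 0, F_pq = 8/3, G_pp = 0
Brioschi: K = (det M1 - det M2) / (EG - F^2)^2 with the standard first/second-derivative matrices M1, M2.
M1 = [[-E_qq/2 + F_pq - G_pp/2, E_p/2, F_p - E_q/2], [F_q - G_p/2, E, F], [G_q/2, F, G]] = [[8/3, 4, -2], [8/3, 5, -2], [-4/3, -2, 2]]; det M1 = 8/3
M2 = [[0, E_q/2, G_p/2], [E_q/2, E, F], [G_p/2, F, G]] = [[0, 0, 0], [0, 5, -2], [0, -2, 2]]; det M2 = 0
det M1 - det M2 = 8/3; K = 8/3 / (6)^2 = 2/27


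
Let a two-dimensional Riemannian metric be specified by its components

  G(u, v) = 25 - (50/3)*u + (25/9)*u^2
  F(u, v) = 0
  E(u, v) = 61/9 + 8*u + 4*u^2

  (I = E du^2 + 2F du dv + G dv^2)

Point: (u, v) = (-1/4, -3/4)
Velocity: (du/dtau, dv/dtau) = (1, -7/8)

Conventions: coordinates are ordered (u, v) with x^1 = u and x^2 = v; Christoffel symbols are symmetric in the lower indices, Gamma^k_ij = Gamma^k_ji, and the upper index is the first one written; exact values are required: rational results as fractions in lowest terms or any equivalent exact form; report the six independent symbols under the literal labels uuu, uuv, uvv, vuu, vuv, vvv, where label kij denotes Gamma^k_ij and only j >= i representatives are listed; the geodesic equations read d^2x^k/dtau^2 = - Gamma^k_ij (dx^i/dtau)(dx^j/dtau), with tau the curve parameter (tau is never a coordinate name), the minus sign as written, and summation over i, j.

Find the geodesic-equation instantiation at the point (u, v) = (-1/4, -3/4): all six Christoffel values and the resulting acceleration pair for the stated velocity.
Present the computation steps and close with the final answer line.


E = 181/36, F = 0, G = 4225/144 at the point
E_u = 6, E_v = 0, F_u = 0, F_v = 0, G_u = -325/18, G_v = 0
EG - F^2 = 764725/5184;  g^inv = (5184/764725) * [[4225/144, 0], [0, 181/36]]
first-kind symbols [ij,l] = (1/2)(d_i g_jl + d_j g_il - d_l g_ij): [uu,u] = E_u/2 = 3, [uu,v] = F_u - E_v/2 = 0, [uv,u] = E_v/2 = 0, [uv,v] = G_u/2 = -325/36, [vv,u] = F_v - G_u/2 = 325/36, [vv,v] = G_v/2 = 0
Gamma^u_ij = (G*[ij,u] - F*[ij,v])/(EG - F^2), Gamma^v_ij = (E*[ij,v] - F*[ij,u])/(EG - F^2)
Gamma_uuu = 108/181, Gamma_uuv = 0, Gamma_uvv = 325/181, Gamma_vuu = 0, Gamma_vuv = -4/13, Gamma_vvv = 0
d^2u/dtau^2 = -(Gamma_uuu*(1)^2 + 2*Gamma_uuv*(1)*(-7/8) + Gamma_uvv*(-7/8)^2) = -22837/11584
d^2v/dtau^2 = -(Gamma_vuu*(1)^2 + 2*Gamma_vuv*(1)*(-7/8) + Gamma_vvv*(-7/8)^2) = -7/13

Answer: Gamma_uuu = 108/181, Gamma_uuv = 0, Gamma_uvv = 325/181, Gamma_vuu = 0, Gamma_vuv = -4/13, Gamma_vvv = 0; accelerations (d^2u/dtau^2, d^2v/dtau^2) = (-22837/11584, -7/13)


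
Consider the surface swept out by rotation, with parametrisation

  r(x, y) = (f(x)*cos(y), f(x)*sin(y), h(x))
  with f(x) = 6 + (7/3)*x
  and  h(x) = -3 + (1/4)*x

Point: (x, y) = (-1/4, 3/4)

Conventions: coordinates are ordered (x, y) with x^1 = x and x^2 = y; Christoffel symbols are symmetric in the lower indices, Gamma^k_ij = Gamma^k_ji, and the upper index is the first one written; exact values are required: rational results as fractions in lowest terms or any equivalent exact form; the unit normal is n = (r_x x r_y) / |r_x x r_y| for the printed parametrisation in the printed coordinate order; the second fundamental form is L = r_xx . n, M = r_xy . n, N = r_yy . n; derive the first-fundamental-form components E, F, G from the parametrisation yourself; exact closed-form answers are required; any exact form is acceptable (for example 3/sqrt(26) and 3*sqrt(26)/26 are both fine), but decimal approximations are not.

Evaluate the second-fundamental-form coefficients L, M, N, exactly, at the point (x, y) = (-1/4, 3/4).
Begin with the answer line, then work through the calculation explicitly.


Answer: L = 0, M = 0, N = 5*sqrt(793)/244

f = 65/12, f' = 7/3, f'' = 0, h' = 1/4, h'' = 0
E = 793/144, F = 0, G = 4225/144; answer radicand W^2 = 793/144
unnormalised second-form numerators: l = 0, m = 0, n = 65/48; L = l/sqrt(793/144), and similarly M = m/sqrt(W^2), N = n/sqrt(W^2)


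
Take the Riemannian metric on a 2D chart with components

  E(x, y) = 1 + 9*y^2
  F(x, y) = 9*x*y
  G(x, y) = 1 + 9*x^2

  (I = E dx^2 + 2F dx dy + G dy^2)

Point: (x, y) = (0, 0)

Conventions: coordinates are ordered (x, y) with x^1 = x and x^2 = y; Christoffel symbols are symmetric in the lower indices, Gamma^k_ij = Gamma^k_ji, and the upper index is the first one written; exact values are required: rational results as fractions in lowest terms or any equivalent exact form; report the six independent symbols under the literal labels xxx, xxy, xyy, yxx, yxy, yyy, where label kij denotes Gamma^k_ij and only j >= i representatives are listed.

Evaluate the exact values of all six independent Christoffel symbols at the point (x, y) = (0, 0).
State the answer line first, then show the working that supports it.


Answer: Gamma_xxx = 0, Gamma_xxy = 0, Gamma_xyy = 0, Gamma_yxx = 0, Gamma_yxy = 0, Gamma_yyy = 0

E = 1, F = 0, G = 1 at the point
E_x = 0, E_y = 0, F_x = 0, F_y = 0, G_x = 0, G_y = 0
EG - F^2 = 1;  g^inv = (1) * [[1, 0], [0, 1]]
first-kind symbols [ij,l] = (1/2)(d_i g_jl + d_j g_il - d_l g_ij): [xx,x] = E_x/2 = 0, [xx,y] = F_x - E_y/2 = 0, [xy,x] = E_y/2 = 0, [xy,y] = G_x/2 = 0, [yy,x] = F_y - G_x/2 = 0, [yy,y] = G_y/2 = 0
Gamma^x_ij = (G*[ij,x] - F*[ij,y])/(EG - F^2), Gamma^y_ij = (E*[ij,y] - F*[ij,x])/(EG - F^2)


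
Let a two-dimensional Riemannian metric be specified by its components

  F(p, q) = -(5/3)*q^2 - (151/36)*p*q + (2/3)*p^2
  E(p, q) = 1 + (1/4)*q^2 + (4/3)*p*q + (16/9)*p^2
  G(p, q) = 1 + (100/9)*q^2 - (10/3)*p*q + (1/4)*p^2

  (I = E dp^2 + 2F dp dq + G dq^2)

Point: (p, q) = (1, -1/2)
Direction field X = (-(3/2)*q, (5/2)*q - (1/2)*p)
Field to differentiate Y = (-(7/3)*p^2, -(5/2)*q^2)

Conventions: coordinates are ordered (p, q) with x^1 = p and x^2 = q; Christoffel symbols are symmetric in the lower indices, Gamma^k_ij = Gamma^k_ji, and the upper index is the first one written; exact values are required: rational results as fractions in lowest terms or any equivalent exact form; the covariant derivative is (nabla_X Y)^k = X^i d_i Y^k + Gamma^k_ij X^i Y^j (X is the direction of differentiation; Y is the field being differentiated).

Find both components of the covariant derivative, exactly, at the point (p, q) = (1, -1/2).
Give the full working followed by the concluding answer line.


E = 313/144, F = 169/72, G = 205/36 at the point
E_p = 26/9, E_q = 13/12, F_p = 247/72, F_q = -91/36, G_p = 13/6, G_q = -130/9
EG - F^2 = 989/144;  g^inv = (144/989) * [[205/36, -169/72], [-169/72, 313/144]]
first-kind symbols [ij,l] = (1/2)(d_i g_jl + d_j g_il - d_l g_ij): [pp,p] = E_p/2 = 13/9, [pp,q] = F_p - E_q/2 = 26/9, [pq,p] = E_q/2 = 13/24, [pq,q] = G_p/2 = 13/12, [qq,p] = F_q - G_p/2 = -65/18, [qq,q] = G_q/2 = -65/9
Gamma^p_ij = (G*[ij,p] - F*[ij,q])/(EG - F^2), Gamma^q_ij = (E*[ij,q] - F*[ij,p])/(EG - F^2)
Gamma_ppp = 208/989, Gamma_ppq = 78/989, Gamma_pqq = -520/989, Gamma_qpp = 416/989, Gamma_qpq = 156/989, Gamma_qqq = -1040/989
X = (3/4, -7/4), Y = (-7/3, -5/8) at the point

Answer: (nabla_X Y)^p = -65797/15824, (nabla_X Y)^q = -11257/1978


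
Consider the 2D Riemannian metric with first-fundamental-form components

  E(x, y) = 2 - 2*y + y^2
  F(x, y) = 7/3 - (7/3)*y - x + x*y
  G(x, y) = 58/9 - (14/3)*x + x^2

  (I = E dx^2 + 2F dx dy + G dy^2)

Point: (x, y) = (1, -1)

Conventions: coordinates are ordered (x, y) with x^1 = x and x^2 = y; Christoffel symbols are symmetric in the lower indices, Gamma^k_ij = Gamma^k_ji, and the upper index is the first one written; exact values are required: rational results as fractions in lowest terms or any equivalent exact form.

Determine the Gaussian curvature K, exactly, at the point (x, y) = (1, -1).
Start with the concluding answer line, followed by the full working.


Answer: K = -81/3721

E = 5, F = 8/3, G = 25/9, EG - F^2 = 61/9 at the point
E_x = 0, E_y = -4, F_x = -2, F_y = -4/3, G_x = -8/3, G_y = 0
E_yy = 2, F_xy = 1, G_xx = 2
The intrinsic route: Brioschi's K = (det M1 - det M2)/(EG - F^2)^2.
M1 = [[-E_yy/2 + F_xy - G_xx/2, E_x/2, F_x - E_y/2], [F_y - G_x/2, E, F], [G_y/2, F, G]] = [[-1, 0, 0], [0, 5, 8/3], [0, 8/3, 25/9]]; det M1 = -61/9
M2 = [[0, E_y/2, G_x/2], [E_y/2, E, F], [G_x/2, F, G]] = [[0, -2, -4/3], [-2, 5, 8/3], [-4/3, 8/3, 25/9]]; det M2 = -52/9
det M1 - det M2 = -1; K = -1 / (61/9)^2 = -81/3721


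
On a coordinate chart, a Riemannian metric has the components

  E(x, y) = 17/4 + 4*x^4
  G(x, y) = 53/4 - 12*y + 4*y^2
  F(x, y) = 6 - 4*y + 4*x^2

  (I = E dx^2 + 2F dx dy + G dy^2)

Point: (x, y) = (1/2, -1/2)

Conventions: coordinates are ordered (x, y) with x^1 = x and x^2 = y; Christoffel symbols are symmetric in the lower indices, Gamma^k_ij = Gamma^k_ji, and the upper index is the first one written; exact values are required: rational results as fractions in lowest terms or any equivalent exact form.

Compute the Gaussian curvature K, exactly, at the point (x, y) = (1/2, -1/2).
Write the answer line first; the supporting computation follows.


Answer: K = 64/729

E = 9/2, F = 9, G = 81/4, EG - F^2 = 81/8 at the point
E_x = 2, E_y = 0, F_x = 4, F_y = -4, G_x = 0, G_y = -16
E_yy = 0, F_xy = 0, G_xx = 0
By Brioschi, K is (det M1 - det M2) divided by (EG - F^2) squared.
M1 = [[-E_yy/2 + F_xy - G_xx/2, E_x/2, F_x - E_y/2], [F_y - G_x/2, E, F], [G_y/2, F, G]] = [[0, 1, 4], [-4, 9/2, 9], [-8, 9, 81/4]]; det M1 = 9
M2 = [[0, E_y/2, G_x/2], [E_y/2, E, F], [G_x/2, F, G]] = [[0, 0, 0], [0, 9/2, 9], [0, 9, 81/4]]; det M2 = 0
det M1 - det M2 = 9; K = 9 / (81/8)^2 = 64/729


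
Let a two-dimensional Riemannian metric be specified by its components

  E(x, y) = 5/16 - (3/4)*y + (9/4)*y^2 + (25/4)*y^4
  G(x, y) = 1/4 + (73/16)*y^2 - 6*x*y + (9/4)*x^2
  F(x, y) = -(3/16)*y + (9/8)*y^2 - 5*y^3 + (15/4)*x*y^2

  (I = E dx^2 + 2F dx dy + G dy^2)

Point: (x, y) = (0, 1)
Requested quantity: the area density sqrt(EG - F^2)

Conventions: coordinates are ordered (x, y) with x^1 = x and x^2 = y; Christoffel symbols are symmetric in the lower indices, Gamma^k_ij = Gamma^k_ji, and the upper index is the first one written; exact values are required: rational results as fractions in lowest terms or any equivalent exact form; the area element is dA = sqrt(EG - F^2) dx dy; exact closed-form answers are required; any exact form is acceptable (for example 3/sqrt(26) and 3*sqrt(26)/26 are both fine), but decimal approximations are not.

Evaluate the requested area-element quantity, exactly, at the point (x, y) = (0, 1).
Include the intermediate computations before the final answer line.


E = 129/16, F = -65/16, G = 77/16; EG - F^2 = 1427/64

Answer: sqrt(EG - F^2) = sqrt(1427)/8


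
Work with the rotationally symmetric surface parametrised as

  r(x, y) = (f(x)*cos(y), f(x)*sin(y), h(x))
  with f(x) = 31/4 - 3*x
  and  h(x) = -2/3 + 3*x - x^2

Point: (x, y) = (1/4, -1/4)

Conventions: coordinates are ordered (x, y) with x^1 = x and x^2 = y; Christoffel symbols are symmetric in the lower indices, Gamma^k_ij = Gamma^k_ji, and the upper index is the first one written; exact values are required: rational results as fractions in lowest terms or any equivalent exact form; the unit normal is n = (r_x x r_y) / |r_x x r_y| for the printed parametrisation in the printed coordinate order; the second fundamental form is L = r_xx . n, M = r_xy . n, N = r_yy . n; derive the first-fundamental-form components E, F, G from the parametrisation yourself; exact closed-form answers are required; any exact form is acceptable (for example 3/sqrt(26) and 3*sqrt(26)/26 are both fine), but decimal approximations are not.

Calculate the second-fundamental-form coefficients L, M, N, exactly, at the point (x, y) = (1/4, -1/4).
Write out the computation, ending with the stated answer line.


f = 7, f' = -3, f'' = 0, h' = 5/2, h'' = -2
E = 61/4, F = 0, G = 49; answer radicand W^2 = 61/4
unnormalised second-form numerators: l = 6, m = 0, n = 35/2; L = l/sqrt(61/4), and similarly M = m/sqrt(W^2), N = n/sqrt(W^2)

Answer: L = 12*sqrt(61)/61, M = 0, N = 35*sqrt(61)/61


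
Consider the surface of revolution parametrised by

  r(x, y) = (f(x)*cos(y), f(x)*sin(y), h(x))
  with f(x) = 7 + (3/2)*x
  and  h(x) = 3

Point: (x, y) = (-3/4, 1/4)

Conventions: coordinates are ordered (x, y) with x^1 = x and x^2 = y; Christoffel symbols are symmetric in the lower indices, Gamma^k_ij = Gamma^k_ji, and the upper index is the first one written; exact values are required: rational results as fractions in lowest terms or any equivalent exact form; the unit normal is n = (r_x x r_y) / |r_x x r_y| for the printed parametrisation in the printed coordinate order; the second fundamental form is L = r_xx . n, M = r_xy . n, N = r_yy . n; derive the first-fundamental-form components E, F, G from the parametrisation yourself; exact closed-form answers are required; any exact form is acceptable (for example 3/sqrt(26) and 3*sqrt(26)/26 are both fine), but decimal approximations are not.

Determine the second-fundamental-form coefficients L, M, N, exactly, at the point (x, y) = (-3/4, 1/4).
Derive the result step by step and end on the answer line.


f = 47/8, f' = 3/2, f'' = 0, h' = 0, h'' = 0
E = 9/4, F = 0, G = 2209/64; answer radicand W^2 = 9/4
unnormalised second-form numerators: l = 0, m = 0, n = 0; L = l/sqrt(9/4), and similarly M = m/sqrt(W^2), N = n/sqrt(W^2)

Answer: L = 0, M = 0, N = 0
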